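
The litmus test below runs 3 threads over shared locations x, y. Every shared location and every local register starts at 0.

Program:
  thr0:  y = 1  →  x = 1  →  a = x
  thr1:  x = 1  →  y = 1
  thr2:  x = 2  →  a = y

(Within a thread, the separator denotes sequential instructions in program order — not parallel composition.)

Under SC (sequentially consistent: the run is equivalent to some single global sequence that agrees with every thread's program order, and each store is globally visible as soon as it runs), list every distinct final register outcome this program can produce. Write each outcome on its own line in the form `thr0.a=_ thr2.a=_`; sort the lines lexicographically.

outcome vector order: (thr0.a,thr2.a)
|SC outcomes| = 3

thr0.a=1 thr2.a=0
thr0.a=1 thr2.a=1
thr0.a=2 thr2.a=1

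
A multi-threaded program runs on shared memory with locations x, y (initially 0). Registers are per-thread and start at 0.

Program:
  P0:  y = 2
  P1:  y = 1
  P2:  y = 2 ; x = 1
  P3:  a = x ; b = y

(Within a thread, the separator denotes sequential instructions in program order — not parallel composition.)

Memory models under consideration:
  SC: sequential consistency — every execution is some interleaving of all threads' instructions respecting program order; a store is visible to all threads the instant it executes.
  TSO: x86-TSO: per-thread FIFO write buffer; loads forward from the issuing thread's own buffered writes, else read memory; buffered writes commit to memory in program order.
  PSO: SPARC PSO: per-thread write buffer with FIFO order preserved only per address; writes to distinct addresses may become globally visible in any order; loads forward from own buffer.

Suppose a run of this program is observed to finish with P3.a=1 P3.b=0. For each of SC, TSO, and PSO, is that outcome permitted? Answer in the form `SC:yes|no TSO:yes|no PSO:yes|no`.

outcome vector order: (P3.a,P3.b)
[SC] allowed = {0/0; 0/1; 0/2; 1/1; 1/2}
[TSO] allowed = {0/0; 0/1; 0/2; 1/1; 1/2}
[PSO] allowed = {0/0; 0/1; 0/2; 1/0; 1/1; 1/2}
target 1/0 ∈ {PSO}

SC:no TSO:no PSO:yes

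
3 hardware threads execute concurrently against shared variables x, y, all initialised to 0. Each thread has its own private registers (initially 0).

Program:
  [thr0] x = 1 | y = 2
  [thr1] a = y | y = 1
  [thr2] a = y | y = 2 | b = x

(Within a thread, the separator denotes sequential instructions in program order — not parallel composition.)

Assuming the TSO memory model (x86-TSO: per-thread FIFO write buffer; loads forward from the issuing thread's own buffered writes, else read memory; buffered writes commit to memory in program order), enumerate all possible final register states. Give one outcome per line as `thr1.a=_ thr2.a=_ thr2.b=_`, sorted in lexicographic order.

outcome vector order: (thr1.a,thr2.a,thr2.b)
|TSO outcomes| = 9

thr1.a=0 thr2.a=0 thr2.b=0
thr1.a=0 thr2.a=0 thr2.b=1
thr1.a=0 thr2.a=1 thr2.b=0
thr1.a=0 thr2.a=1 thr2.b=1
thr1.a=0 thr2.a=2 thr2.b=1
thr1.a=2 thr2.a=0 thr2.b=0
thr1.a=2 thr2.a=0 thr2.b=1
thr1.a=2 thr2.a=1 thr2.b=1
thr1.a=2 thr2.a=2 thr2.b=1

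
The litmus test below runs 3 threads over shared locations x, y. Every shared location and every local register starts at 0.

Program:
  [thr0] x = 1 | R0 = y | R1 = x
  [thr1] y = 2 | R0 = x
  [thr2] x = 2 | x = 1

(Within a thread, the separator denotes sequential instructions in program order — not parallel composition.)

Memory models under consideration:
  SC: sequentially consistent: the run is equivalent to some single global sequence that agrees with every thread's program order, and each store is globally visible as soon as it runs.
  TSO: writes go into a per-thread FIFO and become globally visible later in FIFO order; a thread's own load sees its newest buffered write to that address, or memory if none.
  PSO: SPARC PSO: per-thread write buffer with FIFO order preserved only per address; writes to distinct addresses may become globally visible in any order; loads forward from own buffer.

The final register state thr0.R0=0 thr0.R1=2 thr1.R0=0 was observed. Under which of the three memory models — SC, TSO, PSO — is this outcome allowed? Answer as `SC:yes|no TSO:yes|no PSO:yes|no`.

outcome vector order: (thr0.R0,thr0.R1,thr1.R0)
SC (10): (0,1,1) (0,1,2) (0,2,1) (0,2,2) (2,1,0) (2,1,1) (2,1,2) (2,2,0) (2,2,1) (2,2,2)
TSO (12): (0,1,0) (0,1,1) (0,1,2) (0,2,0) (0,2,1) (0,2,2) (2,1,0) (2,1,1) (2,1,2) (2,2,0) (2,2,1) (2,2,2)
PSO (12): (0,1,0) (0,1,1) (0,1,2) (0,2,0) (0,2,1) (0,2,2) (2,1,0) (2,1,1) (2,1,2) (2,2,0) (2,2,1) (2,2,2)
target (0,2,0) ∈ {TSO,PSO}

SC:no TSO:yes PSO:yes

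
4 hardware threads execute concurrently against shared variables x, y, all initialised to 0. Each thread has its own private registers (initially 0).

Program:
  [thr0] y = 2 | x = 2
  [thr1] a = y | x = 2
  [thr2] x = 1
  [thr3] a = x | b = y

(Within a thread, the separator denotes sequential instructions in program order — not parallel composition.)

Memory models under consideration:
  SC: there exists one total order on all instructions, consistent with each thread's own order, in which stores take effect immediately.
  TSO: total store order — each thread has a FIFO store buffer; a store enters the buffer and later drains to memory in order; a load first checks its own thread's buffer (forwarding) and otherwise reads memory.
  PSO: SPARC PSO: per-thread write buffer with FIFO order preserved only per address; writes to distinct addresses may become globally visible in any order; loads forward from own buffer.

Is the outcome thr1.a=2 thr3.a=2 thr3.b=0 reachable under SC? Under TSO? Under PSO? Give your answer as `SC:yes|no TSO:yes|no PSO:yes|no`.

SC:no TSO:no PSO:yes

outcome vector order: (thr1.a,thr3.a,thr3.b)
under SC → <0 0 0> <0 0 2> <0 1 0> <0 1 2> <0 2 0> <0 2 2> <2 0 0> <2 0 2> <2 1 0> <2 1 2> <2 2 2>
under TSO → <0 0 0> <0 0 2> <0 1 0> <0 1 2> <0 2 0> <0 2 2> <2 0 0> <2 0 2> <2 1 0> <2 1 2> <2 2 2>
under PSO → <0 0 0> <0 0 2> <0 1 0> <0 1 2> <0 2 0> <0 2 2> <2 0 0> <2 0 2> <2 1 0> <2 1 2> <2 2 0> <2 2 2>
target <2 2 0> ∈ {PSO}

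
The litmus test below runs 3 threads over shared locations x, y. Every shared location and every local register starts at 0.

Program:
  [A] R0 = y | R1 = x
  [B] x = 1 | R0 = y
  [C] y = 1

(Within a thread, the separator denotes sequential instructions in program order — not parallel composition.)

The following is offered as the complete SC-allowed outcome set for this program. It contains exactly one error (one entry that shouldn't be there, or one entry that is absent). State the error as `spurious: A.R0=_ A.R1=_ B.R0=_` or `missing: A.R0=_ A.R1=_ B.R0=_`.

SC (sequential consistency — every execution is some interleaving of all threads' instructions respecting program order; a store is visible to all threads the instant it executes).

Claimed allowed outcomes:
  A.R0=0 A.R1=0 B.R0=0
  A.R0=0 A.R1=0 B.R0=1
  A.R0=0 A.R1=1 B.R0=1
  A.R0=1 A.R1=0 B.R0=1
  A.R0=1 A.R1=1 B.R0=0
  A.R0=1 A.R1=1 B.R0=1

missing: A.R0=0 A.R1=1 B.R0=0

outcome vector order: (A.R0,A.R1,B.R0)
SC (7): 000, 001, 010, 011, 101, 110, 111
SC∖claimed = {010}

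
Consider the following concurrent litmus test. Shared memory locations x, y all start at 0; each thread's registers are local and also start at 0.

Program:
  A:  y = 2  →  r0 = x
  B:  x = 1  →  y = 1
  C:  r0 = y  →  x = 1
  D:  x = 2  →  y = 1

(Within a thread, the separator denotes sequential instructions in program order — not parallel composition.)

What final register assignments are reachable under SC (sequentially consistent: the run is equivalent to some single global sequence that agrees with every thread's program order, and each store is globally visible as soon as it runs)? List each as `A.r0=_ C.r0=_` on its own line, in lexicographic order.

outcome vector order: (A.r0,C.r0)
|SC outcomes| = 9

A.r0=0 C.r0=0
A.r0=0 C.r0=1
A.r0=0 C.r0=2
A.r0=1 C.r0=0
A.r0=1 C.r0=1
A.r0=1 C.r0=2
A.r0=2 C.r0=0
A.r0=2 C.r0=1
A.r0=2 C.r0=2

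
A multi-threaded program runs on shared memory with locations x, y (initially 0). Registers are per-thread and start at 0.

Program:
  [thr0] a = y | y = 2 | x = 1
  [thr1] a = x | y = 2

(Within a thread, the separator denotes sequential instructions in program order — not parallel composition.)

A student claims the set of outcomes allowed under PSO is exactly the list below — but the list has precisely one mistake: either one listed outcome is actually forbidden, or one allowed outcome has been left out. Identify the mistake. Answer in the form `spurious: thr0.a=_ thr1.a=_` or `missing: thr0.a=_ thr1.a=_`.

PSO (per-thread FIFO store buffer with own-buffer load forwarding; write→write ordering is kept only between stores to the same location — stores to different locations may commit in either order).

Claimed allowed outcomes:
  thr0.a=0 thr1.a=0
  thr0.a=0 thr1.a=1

outcome vector order: (thr0.a,thr1.a)
[PSO] allowed = {00; 01; 20}
PSO∖claimed = {20}

missing: thr0.a=2 thr1.a=0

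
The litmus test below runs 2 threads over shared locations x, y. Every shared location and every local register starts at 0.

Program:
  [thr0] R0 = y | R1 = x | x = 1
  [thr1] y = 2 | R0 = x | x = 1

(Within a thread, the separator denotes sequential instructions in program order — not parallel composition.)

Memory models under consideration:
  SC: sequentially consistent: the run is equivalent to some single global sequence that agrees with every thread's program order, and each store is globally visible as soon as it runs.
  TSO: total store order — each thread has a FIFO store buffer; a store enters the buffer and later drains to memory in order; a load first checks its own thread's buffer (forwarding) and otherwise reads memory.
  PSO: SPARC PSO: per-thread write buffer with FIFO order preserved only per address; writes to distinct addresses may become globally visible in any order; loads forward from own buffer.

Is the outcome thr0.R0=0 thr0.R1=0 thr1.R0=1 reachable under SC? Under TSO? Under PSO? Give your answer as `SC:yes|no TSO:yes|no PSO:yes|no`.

SC:yes TSO:yes PSO:yes

outcome vector order: (thr0.R0,thr0.R1,thr1.R0)
under SC → 0/0/0; 0/0/1; 0/1/0; 2/0/0; 2/0/1; 2/1/0
under TSO → 0/0/0; 0/0/1; 0/1/0; 2/0/0; 2/0/1; 2/1/0
under PSO → 0/0/0; 0/0/1; 0/1/0; 2/0/0; 2/0/1; 2/1/0
target 0/0/1 ∈ {SC,TSO,PSO}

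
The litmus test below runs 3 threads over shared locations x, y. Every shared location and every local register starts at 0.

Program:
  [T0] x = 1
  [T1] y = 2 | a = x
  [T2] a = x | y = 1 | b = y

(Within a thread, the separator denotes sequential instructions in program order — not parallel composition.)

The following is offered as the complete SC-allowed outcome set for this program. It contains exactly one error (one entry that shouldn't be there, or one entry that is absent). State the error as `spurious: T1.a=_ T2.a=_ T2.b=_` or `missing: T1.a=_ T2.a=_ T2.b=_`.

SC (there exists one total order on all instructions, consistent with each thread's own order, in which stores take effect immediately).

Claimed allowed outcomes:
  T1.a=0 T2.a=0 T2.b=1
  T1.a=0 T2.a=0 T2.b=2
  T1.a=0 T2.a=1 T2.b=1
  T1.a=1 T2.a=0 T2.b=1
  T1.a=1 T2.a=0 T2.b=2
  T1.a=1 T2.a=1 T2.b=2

outcome vector order: (T1.a,T2.a,T2.b)
SC (7): <0 0 1>, <0 0 2>, <0 1 1>, <1 0 1>, <1 0 2>, <1 1 1>, <1 1 2>
SC∖claimed = {<1 1 1>}

missing: T1.a=1 T2.a=1 T2.b=1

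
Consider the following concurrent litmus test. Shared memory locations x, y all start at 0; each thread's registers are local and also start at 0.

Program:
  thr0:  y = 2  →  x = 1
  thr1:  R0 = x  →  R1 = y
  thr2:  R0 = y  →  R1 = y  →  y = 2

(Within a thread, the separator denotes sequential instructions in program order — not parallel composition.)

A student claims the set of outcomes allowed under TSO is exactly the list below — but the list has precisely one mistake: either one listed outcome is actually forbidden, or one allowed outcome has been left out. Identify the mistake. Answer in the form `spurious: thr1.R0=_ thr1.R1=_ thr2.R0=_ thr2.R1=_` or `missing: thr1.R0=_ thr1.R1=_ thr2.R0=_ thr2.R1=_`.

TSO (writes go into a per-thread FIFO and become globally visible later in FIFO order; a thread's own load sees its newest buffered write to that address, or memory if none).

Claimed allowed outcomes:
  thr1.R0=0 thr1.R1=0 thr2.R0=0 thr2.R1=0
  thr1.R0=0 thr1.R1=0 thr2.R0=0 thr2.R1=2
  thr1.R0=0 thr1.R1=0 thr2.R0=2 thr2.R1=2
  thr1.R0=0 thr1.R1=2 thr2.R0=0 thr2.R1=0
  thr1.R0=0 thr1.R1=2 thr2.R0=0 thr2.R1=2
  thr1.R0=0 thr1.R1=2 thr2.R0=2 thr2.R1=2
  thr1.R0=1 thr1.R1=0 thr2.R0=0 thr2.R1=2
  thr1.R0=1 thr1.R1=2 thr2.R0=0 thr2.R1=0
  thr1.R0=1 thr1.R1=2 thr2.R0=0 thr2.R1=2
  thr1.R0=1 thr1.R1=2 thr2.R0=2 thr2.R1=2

spurious: thr1.R0=1 thr1.R1=0 thr2.R0=0 thr2.R1=2

outcome vector order: (thr1.R0,thr1.R1,thr2.R0,thr2.R1)
TSO: 9 outcomes — {(0,0,0,0) (0,0,0,2) (0,0,2,2) (0,2,0,0) (0,2,0,2) (0,2,2,2) (1,2,0,0) (1,2,0,2) (1,2,2,2)}
claimed∖TSO = {(1,0,0,2)}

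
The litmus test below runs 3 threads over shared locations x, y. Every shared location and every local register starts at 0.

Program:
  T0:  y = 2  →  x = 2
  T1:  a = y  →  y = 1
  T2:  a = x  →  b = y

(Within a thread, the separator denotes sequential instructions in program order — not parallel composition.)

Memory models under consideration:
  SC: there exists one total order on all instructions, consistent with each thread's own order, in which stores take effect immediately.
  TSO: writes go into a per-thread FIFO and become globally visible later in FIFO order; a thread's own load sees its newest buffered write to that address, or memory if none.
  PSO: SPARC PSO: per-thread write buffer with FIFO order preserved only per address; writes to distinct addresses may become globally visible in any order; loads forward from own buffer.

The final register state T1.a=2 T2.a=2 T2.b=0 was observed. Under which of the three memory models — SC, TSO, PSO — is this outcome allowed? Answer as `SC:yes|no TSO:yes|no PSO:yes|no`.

outcome vector order: (T1.a,T2.a,T2.b)
SC: 10 outcomes — {(0,0,0), (0,0,1), (0,0,2), (0,2,1), (0,2,2), (2,0,0), (2,0,1), (2,0,2), (2,2,1), (2,2,2)}
TSO: 10 outcomes — {(0,0,0), (0,0,1), (0,0,2), (0,2,1), (0,2,2), (2,0,0), (2,0,1), (2,0,2), (2,2,1), (2,2,2)}
PSO: 12 outcomes — {(0,0,0), (0,0,1), (0,0,2), (0,2,0), (0,2,1), (0,2,2), (2,0,0), (2,0,1), (2,0,2), (2,2,0), (2,2,1), (2,2,2)}
target (2,2,0) ∈ {PSO}

SC:no TSO:no PSO:yes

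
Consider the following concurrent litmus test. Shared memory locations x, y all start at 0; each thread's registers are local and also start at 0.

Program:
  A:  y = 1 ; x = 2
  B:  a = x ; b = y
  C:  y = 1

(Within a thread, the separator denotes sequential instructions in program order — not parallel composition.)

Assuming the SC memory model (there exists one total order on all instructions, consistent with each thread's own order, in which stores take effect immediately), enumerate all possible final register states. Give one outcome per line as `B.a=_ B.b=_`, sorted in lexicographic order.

B.a=0 B.b=0
B.a=0 B.b=1
B.a=2 B.b=1

outcome vector order: (B.a,B.b)
|SC outcomes| = 3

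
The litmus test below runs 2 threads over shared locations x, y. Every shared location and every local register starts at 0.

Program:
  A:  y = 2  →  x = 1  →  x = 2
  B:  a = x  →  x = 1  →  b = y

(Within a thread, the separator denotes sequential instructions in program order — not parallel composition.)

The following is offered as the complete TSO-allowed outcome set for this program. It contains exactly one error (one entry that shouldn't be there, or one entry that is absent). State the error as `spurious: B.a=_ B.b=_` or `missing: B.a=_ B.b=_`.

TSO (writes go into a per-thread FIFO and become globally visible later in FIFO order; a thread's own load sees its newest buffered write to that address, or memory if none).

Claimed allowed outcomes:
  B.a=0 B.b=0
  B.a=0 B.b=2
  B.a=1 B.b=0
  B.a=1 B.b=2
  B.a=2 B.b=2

spurious: B.a=1 B.b=0

outcome vector order: (B.a,B.b)
[TSO] allowed = {00, 02, 12, 22}
claimed∖TSO = {10}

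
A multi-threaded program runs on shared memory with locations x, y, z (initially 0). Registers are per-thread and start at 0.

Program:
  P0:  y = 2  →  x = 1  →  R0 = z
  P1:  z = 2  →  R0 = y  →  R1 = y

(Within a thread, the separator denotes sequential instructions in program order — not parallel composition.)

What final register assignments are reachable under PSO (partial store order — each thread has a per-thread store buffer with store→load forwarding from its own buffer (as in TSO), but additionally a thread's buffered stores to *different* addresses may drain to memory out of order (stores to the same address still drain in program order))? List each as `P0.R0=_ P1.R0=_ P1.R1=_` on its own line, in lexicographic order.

P0.R0=0 P1.R0=0 P1.R1=0
P0.R0=0 P1.R0=0 P1.R1=2
P0.R0=0 P1.R0=2 P1.R1=2
P0.R0=2 P1.R0=0 P1.R1=0
P0.R0=2 P1.R0=0 P1.R1=2
P0.R0=2 P1.R0=2 P1.R1=2

outcome vector order: (P0.R0,P1.R0,P1.R1)
|PSO outcomes| = 6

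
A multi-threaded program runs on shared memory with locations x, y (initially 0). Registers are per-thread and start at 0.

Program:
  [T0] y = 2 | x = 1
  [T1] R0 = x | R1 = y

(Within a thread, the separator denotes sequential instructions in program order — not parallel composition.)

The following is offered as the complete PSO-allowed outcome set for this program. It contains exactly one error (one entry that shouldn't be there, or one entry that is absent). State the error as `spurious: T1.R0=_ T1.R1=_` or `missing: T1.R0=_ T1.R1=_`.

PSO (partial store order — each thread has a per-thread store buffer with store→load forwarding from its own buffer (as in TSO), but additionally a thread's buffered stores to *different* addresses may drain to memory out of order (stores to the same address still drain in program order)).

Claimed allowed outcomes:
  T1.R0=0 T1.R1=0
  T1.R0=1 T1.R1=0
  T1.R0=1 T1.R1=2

missing: T1.R0=0 T1.R1=2

outcome vector order: (T1.R0,T1.R1)
under PSO → <0 0> <0 2> <1 0> <1 2>
PSO∖claimed = {<0 2>}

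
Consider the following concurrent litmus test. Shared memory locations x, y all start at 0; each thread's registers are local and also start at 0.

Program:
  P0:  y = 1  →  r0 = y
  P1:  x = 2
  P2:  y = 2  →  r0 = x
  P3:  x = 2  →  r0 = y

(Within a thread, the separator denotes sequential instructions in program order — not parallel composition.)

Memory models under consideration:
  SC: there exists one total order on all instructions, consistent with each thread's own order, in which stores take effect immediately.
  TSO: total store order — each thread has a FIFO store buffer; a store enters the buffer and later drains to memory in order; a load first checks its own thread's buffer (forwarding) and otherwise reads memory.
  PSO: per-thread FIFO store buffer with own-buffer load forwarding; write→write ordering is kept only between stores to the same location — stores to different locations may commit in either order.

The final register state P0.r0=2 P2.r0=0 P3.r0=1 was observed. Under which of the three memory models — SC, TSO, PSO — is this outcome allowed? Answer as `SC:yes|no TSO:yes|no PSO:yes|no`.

SC:no TSO:yes PSO:yes

outcome vector order: (P0.r0,P2.r0,P3.r0)
SC (9): <1 0 1>; <1 0 2>; <1 2 0>; <1 2 1>; <1 2 2>; <2 0 2>; <2 2 0>; <2 2 1>; <2 2 2>
TSO (12): <1 0 0>; <1 0 1>; <1 0 2>; <1 2 0>; <1 2 1>; <1 2 2>; <2 0 0>; <2 0 1>; <2 0 2>; <2 2 0>; <2 2 1>; <2 2 2>
PSO (12): <1 0 0>; <1 0 1>; <1 0 2>; <1 2 0>; <1 2 1>; <1 2 2>; <2 0 0>; <2 0 1>; <2 0 2>; <2 2 0>; <2 2 1>; <2 2 2>
target <2 0 1> ∈ {TSO,PSO}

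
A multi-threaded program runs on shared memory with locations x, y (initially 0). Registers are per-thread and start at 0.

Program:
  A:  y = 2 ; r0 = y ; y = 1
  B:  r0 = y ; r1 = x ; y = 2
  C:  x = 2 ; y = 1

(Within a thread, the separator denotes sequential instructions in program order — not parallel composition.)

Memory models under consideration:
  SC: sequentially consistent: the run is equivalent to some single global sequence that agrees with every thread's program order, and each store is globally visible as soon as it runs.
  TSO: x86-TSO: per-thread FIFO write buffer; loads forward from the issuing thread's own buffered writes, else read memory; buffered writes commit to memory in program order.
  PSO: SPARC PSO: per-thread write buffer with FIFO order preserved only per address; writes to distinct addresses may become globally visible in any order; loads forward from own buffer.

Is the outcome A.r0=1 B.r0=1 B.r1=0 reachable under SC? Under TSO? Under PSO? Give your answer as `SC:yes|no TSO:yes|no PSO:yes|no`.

SC:no TSO:no PSO:yes

outcome vector order: (A.r0,B.r0,B.r1)
SC: 11 outcomes — {100, 102, 112, 120, 122, 200, 202, 210, 212, 220, 222}
TSO: 11 outcomes — {100, 102, 112, 120, 122, 200, 202, 210, 212, 220, 222}
PSO: 12 outcomes — {100, 102, 110, 112, 120, 122, 200, 202, 210, 212, 220, 222}
target 110 ∈ {PSO}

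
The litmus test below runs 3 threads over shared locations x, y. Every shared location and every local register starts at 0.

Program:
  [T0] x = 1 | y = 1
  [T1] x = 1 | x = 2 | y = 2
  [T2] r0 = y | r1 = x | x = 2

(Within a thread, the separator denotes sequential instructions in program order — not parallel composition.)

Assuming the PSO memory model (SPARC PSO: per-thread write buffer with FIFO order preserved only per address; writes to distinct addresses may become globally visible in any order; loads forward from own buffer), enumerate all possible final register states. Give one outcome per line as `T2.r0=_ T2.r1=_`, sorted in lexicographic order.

outcome vector order: (T2.r0,T2.r1)
|PSO outcomes| = 9

T2.r0=0 T2.r1=0
T2.r0=0 T2.r1=1
T2.r0=0 T2.r1=2
T2.r0=1 T2.r1=0
T2.r0=1 T2.r1=1
T2.r0=1 T2.r1=2
T2.r0=2 T2.r1=0
T2.r0=2 T2.r1=1
T2.r0=2 T2.r1=2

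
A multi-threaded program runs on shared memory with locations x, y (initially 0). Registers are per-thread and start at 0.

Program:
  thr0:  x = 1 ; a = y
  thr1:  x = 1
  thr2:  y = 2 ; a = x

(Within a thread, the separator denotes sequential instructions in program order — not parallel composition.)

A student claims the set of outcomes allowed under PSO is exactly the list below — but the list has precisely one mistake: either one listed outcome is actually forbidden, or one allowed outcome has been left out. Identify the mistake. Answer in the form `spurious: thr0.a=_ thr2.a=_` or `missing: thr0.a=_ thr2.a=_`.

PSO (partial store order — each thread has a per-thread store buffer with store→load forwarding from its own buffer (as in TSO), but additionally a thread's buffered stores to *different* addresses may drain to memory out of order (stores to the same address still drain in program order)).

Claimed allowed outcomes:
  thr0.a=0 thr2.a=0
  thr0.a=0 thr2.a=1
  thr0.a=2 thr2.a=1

missing: thr0.a=2 thr2.a=0

outcome vector order: (thr0.a,thr2.a)
PSO: 4 outcomes — {<0 0>; <0 1>; <2 0>; <2 1>}
PSO∖claimed = {<2 0>}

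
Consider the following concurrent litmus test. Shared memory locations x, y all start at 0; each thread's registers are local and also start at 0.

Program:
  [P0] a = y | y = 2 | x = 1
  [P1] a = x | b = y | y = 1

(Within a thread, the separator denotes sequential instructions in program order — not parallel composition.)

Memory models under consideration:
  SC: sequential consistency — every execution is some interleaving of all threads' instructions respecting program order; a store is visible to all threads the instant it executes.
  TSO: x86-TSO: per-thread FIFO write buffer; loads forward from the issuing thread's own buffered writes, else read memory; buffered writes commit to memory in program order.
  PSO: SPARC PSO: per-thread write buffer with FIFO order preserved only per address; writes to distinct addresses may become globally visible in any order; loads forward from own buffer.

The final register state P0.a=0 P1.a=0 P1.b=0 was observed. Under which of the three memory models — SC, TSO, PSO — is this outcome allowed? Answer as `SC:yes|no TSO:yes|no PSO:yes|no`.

outcome vector order: (P0.a,P1.a,P1.b)
SC (4): (0,0,0) (0,0,2) (0,1,2) (1,0,0)
TSO (4): (0,0,0) (0,0,2) (0,1,2) (1,0,0)
PSO (5): (0,0,0) (0,0,2) (0,1,0) (0,1,2) (1,0,0)
target (0,0,0) ∈ {SC,TSO,PSO}

SC:yes TSO:yes PSO:yes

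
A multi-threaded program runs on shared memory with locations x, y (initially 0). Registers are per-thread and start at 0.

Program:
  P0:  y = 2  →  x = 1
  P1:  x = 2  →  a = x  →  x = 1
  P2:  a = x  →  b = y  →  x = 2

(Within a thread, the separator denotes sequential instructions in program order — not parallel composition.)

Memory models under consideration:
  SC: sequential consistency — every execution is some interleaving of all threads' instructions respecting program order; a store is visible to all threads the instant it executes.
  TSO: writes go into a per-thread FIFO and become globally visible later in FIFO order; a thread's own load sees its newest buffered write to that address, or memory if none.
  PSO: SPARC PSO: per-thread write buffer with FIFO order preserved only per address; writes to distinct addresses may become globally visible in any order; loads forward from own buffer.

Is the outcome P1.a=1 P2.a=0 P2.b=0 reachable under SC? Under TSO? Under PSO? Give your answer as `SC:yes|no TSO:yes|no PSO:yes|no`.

outcome vector order: (P1.a,P2.a,P2.b)
SC (11): 1/0/0, 1/0/2, 1/1/2, 1/2/0, 1/2/2, 2/0/0, 2/0/2, 2/1/0, 2/1/2, 2/2/0, 2/2/2
TSO (11): 1/0/0, 1/0/2, 1/1/2, 1/2/0, 1/2/2, 2/0/0, 2/0/2, 2/1/0, 2/1/2, 2/2/0, 2/2/2
PSO (12): 1/0/0, 1/0/2, 1/1/0, 1/1/2, 1/2/0, 1/2/2, 2/0/0, 2/0/2, 2/1/0, 2/1/2, 2/2/0, 2/2/2
target 1/0/0 ∈ {SC,TSO,PSO}

SC:yes TSO:yes PSO:yes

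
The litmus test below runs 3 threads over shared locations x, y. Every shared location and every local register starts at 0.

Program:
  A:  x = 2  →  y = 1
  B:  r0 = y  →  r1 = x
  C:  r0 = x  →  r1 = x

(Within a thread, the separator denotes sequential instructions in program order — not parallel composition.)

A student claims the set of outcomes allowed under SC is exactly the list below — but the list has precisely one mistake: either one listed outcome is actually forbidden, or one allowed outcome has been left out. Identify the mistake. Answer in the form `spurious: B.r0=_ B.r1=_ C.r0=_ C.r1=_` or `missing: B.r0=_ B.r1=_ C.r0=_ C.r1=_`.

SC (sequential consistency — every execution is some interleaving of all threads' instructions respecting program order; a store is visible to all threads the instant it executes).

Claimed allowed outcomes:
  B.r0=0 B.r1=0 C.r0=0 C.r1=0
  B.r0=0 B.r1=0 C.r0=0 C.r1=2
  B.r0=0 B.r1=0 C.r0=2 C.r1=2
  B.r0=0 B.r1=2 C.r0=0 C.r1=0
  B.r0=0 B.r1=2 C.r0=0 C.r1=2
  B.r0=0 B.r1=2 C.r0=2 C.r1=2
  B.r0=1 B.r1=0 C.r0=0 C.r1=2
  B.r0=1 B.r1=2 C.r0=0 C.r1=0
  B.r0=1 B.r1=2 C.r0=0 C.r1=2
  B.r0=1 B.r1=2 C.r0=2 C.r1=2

outcome vector order: (B.r0,B.r1,C.r0,C.r1)
under SC → (0,0,0,0); (0,0,0,2); (0,0,2,2); (0,2,0,0); (0,2,0,2); (0,2,2,2); (1,2,0,0); (1,2,0,2); (1,2,2,2)
claimed∖SC = {(1,0,0,2)}

spurious: B.r0=1 B.r1=0 C.r0=0 C.r1=2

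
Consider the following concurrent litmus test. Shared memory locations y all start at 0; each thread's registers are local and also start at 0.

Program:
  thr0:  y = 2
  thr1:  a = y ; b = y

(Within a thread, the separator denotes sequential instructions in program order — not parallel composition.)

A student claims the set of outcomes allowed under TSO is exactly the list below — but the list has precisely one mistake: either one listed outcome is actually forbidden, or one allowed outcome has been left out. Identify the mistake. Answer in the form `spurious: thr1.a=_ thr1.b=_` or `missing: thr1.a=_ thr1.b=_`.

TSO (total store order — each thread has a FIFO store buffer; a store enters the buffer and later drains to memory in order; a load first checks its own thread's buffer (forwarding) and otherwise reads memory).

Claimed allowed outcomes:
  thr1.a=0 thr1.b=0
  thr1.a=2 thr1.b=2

outcome vector order: (thr1.a,thr1.b)
TSO (3): 0/0, 0/2, 2/2
TSO∖claimed = {0/2}

missing: thr1.a=0 thr1.b=2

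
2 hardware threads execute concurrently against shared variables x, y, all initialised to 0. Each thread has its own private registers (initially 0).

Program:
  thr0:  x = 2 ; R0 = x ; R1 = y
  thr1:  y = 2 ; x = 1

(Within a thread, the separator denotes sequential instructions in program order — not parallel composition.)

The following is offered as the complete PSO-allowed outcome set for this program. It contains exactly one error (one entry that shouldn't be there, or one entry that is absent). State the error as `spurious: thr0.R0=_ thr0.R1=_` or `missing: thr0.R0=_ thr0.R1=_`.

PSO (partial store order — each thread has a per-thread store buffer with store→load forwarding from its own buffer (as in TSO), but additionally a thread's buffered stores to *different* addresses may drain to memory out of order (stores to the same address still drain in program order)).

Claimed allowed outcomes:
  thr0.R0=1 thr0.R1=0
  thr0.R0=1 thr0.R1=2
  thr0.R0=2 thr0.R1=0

outcome vector order: (thr0.R0,thr0.R1)
[PSO] allowed = {(1,0); (1,2); (2,0); (2,2)}
PSO∖claimed = {(2,2)}

missing: thr0.R0=2 thr0.R1=2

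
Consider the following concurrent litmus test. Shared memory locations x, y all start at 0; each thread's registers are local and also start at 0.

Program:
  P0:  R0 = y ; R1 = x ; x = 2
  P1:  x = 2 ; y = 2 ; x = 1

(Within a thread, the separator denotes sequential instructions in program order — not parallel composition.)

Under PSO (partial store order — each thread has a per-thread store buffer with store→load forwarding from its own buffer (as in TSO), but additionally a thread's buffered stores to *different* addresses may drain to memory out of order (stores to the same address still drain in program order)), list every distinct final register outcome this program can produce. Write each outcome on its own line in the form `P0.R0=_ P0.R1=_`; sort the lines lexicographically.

outcome vector order: (P0.R0,P0.R1)
|PSO outcomes| = 6

P0.R0=0 P0.R1=0
P0.R0=0 P0.R1=1
P0.R0=0 P0.R1=2
P0.R0=2 P0.R1=0
P0.R0=2 P0.R1=1
P0.R0=2 P0.R1=2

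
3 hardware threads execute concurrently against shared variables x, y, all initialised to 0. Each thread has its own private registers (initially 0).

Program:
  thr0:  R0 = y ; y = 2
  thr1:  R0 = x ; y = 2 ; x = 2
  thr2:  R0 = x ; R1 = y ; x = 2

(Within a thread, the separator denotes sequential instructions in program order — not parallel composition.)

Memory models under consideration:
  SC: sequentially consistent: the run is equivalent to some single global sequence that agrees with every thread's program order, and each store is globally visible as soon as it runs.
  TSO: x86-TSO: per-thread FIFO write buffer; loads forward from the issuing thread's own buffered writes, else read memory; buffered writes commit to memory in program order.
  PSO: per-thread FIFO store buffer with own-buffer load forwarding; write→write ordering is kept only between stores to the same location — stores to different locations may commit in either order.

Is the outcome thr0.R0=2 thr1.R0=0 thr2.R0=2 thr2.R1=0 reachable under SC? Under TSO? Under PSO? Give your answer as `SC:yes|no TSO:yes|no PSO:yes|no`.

SC:no TSO:no PSO:yes

outcome vector order: (thr0.R0,thr1.R0,thr2.R0,thr2.R1)
under SC → <0 0 0 0>, <0 0 0 2>, <0 0 2 2>, <0 2 0 0>, <0 2 0 2>, <2 0 0 0>, <2 0 0 2>, <2 0 2 2>, <2 2 0 0>
under TSO → <0 0 0 0>, <0 0 0 2>, <0 0 2 2>, <0 2 0 0>, <0 2 0 2>, <2 0 0 0>, <2 0 0 2>, <2 0 2 2>, <2 2 0 0>
under PSO → <0 0 0 0>, <0 0 0 2>, <0 0 2 0>, <0 0 2 2>, <0 2 0 0>, <0 2 0 2>, <2 0 0 0>, <2 0 0 2>, <2 0 2 0>, <2 0 2 2>, <2 2 0 0>
target <2 0 2 0> ∈ {PSO}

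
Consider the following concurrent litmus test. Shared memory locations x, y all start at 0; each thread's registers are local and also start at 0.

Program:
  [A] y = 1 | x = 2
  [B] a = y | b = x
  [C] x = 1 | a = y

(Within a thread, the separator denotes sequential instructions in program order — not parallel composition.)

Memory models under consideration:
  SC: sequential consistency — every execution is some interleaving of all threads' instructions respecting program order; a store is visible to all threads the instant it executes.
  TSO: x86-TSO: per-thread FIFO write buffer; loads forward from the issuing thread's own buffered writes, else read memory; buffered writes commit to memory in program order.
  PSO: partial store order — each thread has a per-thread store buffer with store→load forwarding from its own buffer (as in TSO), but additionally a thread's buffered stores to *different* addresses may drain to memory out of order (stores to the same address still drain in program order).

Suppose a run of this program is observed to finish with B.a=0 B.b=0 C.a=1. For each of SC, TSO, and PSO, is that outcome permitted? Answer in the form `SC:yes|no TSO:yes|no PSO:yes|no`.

outcome vector order: (B.a,B.b,C.a)
under SC → 000, 001, 010, 011, 020, 021, 101, 110, 111, 120, 121
under TSO → 000, 001, 010, 011, 020, 021, 100, 101, 110, 111, 120, 121
under PSO → 000, 001, 010, 011, 020, 021, 100, 101, 110, 111, 120, 121
target 001 ∈ {SC,TSO,PSO}

SC:yes TSO:yes PSO:yes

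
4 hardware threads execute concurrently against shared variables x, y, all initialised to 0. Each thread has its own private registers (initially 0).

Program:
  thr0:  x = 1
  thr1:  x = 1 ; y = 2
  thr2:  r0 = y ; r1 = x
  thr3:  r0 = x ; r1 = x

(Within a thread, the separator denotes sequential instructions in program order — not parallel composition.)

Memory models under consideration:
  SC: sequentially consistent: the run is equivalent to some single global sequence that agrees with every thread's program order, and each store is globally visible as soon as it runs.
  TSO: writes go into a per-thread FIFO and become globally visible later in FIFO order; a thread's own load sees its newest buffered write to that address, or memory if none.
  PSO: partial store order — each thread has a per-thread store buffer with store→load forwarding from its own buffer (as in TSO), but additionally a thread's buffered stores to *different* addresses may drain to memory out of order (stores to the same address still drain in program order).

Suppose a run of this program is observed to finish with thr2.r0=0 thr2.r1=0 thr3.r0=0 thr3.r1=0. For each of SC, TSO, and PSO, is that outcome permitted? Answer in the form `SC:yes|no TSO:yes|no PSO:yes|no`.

outcome vector order: (thr2.r0,thr2.r1,thr3.r0,thr3.r1)
SC (9): <0 0 0 0>; <0 0 0 1>; <0 0 1 1>; <0 1 0 0>; <0 1 0 1>; <0 1 1 1>; <2 1 0 0>; <2 1 0 1>; <2 1 1 1>
TSO (9): <0 0 0 0>; <0 0 0 1>; <0 0 1 1>; <0 1 0 0>; <0 1 0 1>; <0 1 1 1>; <2 1 0 0>; <2 1 0 1>; <2 1 1 1>
PSO (12): <0 0 0 0>; <0 0 0 1>; <0 0 1 1>; <0 1 0 0>; <0 1 0 1>; <0 1 1 1>; <2 0 0 0>; <2 0 0 1>; <2 0 1 1>; <2 1 0 0>; <2 1 0 1>; <2 1 1 1>
target <0 0 0 0> ∈ {SC,TSO,PSO}

SC:yes TSO:yes PSO:yes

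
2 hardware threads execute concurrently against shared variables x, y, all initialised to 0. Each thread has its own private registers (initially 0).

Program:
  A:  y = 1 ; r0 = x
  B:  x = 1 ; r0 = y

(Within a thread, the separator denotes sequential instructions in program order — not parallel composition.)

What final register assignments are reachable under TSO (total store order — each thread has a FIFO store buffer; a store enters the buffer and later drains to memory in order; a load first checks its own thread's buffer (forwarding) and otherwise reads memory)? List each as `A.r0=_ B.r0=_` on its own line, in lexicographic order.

A.r0=0 B.r0=0
A.r0=0 B.r0=1
A.r0=1 B.r0=0
A.r0=1 B.r0=1

outcome vector order: (A.r0,B.r0)
|TSO outcomes| = 4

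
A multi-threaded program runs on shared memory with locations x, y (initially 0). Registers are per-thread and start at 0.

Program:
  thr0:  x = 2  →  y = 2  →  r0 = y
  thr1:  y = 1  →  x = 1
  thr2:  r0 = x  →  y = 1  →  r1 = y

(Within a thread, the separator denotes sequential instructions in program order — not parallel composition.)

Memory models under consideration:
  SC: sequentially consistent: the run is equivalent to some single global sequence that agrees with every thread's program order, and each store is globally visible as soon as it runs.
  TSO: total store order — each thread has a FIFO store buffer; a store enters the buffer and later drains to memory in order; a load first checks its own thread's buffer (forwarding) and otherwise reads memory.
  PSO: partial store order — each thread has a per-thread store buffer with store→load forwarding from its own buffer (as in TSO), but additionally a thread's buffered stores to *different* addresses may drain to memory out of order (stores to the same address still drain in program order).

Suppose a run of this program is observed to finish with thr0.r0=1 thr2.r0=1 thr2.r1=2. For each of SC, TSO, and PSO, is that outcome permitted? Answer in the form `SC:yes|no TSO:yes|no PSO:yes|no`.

SC:no TSO:no PSO:yes

outcome vector order: (thr0.r0,thr2.r0,thr2.r1)
[SC] allowed = {(1,0,1); (1,0,2); (1,1,1); (1,2,1); (1,2,2); (2,0,1); (2,0,2); (2,1,1); (2,1,2); (2,2,1); (2,2,2)}
[TSO] allowed = {(1,0,1); (1,0,2); (1,1,1); (1,2,1); (1,2,2); (2,0,1); (2,0,2); (2,1,1); (2,1,2); (2,2,1); (2,2,2)}
[PSO] allowed = {(1,0,1); (1,0,2); (1,1,1); (1,1,2); (1,2,1); (1,2,2); (2,0,1); (2,0,2); (2,1,1); (2,1,2); (2,2,1); (2,2,2)}
target (1,1,2) ∈ {PSO}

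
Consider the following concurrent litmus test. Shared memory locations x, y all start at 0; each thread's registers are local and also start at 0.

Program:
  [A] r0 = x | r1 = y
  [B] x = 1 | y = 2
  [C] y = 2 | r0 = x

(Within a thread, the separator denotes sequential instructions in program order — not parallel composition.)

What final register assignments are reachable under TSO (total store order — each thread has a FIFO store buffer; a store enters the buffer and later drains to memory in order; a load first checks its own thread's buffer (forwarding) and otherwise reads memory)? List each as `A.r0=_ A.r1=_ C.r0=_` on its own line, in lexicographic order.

A.r0=0 A.r1=0 C.r0=0
A.r0=0 A.r1=0 C.r0=1
A.r0=0 A.r1=2 C.r0=0
A.r0=0 A.r1=2 C.r0=1
A.r0=1 A.r1=0 C.r0=0
A.r0=1 A.r1=0 C.r0=1
A.r0=1 A.r1=2 C.r0=0
A.r0=1 A.r1=2 C.r0=1

outcome vector order: (A.r0,A.r1,C.r0)
|TSO outcomes| = 8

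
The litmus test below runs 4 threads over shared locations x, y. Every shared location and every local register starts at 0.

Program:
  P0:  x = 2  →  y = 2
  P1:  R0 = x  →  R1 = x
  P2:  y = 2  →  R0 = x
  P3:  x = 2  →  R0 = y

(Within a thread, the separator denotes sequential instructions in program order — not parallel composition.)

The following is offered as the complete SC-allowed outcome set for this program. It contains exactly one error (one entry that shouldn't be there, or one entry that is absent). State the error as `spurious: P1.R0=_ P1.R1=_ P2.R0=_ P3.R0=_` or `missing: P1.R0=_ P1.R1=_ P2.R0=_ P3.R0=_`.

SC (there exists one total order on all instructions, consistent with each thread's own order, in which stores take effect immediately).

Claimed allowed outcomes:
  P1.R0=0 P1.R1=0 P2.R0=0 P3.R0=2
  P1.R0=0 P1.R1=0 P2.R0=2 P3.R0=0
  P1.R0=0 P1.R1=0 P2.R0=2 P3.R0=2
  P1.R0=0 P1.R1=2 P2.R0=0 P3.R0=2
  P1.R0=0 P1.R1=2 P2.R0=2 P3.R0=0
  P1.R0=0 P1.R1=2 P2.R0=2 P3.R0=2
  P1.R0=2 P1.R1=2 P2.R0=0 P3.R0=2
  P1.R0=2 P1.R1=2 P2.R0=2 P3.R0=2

missing: P1.R0=2 P1.R1=2 P2.R0=2 P3.R0=0

outcome vector order: (P1.R0,P1.R1,P2.R0,P3.R0)
SC (9): 0/0/0/2 0/0/2/0 0/0/2/2 0/2/0/2 0/2/2/0 0/2/2/2 2/2/0/2 2/2/2/0 2/2/2/2
SC∖claimed = {2/2/2/0}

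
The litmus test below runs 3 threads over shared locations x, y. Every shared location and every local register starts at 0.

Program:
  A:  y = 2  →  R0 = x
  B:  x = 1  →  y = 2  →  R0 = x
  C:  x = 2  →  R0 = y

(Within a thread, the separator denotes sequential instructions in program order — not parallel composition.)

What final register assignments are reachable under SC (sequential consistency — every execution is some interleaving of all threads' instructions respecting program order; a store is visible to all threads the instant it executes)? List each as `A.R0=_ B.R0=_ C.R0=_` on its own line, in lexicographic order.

A.R0=0 B.R0=1 C.R0=2
A.R0=0 B.R0=2 C.R0=2
A.R0=1 B.R0=1 C.R0=0
A.R0=1 B.R0=1 C.R0=2
A.R0=1 B.R0=2 C.R0=2
A.R0=2 B.R0=1 C.R0=0
A.R0=2 B.R0=1 C.R0=2
A.R0=2 B.R0=2 C.R0=0
A.R0=2 B.R0=2 C.R0=2

outcome vector order: (A.R0,B.R0,C.R0)
|SC outcomes| = 9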